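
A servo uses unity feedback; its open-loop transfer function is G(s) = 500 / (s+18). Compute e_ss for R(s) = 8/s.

72/259

The open loop has no poles at the origin → type 0 system.
K_p = lim_{s→0} G(s) = 500 / (18) = 250/9.
e_ss = 8/(1 + K_p) = 8/(259/9) = 72/259.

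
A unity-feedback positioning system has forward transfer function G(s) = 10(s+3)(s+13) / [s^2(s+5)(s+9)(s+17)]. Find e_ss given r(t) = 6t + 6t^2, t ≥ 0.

306/13

The open loop has two poles at the origin → type 2 system. Treating each term separately:
  • 6t: tracked with zero error.
  • 6t^2: e_ss = 12/K_a with K_a=26/51 → 306/13.
Total e_ss = 306/13.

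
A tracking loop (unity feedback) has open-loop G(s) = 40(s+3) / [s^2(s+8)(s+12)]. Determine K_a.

The open loop has two poles at the origin → type 2 system.
K_a = lim_{s→0} s^2·G(s) = 40·3 / (8·12) = 1.25.

1.25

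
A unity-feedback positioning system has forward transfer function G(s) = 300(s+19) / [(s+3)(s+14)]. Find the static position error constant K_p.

950/7

The open loop has no poles at the origin → type 0 system.
K_p = lim_{s→0} G(s) = 300·19 / (3·14) = 950/7.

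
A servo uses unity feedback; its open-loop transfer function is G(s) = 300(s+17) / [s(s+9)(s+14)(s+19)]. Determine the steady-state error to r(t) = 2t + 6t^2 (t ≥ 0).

infinity

One free integrator in G(s): this is a type 1 system. Taking each input component in turn:
  • 2t: e_ss = 2/K_v with K_v=850/399 → 399/425.
  • 6t^2: a type-1 system cannot track it, e_ss → ∞.
The unbounded component dominates.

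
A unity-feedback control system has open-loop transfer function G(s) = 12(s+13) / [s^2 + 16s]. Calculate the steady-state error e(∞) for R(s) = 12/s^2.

16/13

The denominator has no term below 16s — 1 pole at s=0, type 1.
K_v = lim_{s→0} s·G(s) = 12·13 / 16 = 9.75.
e_ss = 12/K_v = 12/9.75 = 16/13.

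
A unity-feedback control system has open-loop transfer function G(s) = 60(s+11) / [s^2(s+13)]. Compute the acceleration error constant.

660/13

G(s) has two factors of s in the denominator, so the system is type 2.
K_a = lim_{s→0} s^2·G(s) = 60·11 / (13) = 660/13.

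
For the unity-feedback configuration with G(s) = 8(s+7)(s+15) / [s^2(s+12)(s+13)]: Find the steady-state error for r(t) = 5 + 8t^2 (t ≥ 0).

System type = 2 (two poles at s=0). Treating each term separately:
  • 5: tracked with zero error.
  • 8t^2: e_ss = 16/K_a with K_a=70/13 → 104/35.
Total e_ss = 104/35.

104/35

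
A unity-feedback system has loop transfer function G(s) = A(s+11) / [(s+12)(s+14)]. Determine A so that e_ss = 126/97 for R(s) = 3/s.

System type = 0 (no poles at s=0).
K_p = lim_{s→0} G(s) = A·11 / (12·14) = (11/168)·A.
e_ss = 3/(1 + K_p) = 126/97 ⇒ 1 + (11/168)·A = 97/42 ⇒ A = 20.

20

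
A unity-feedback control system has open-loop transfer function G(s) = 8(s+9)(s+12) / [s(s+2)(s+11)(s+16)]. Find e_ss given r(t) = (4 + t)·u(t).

11/27

G(s) has one factor of s in the denominator, so the system is type 1. Taking each input component in turn:
  • 4: tracked with zero error.
  • t: e_ss = 1/K_v with K_v=27/11 → 11/27.
Total e_ss = 11/27.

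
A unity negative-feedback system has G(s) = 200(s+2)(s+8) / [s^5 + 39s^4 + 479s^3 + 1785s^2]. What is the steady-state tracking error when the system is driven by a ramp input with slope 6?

0

Lowest-order denominator term is 1785s^2, so the open loop has 2 poles at the origin → type 2 system.
K_v = ∞ for a type-2 system; e_ss to a ramp is zero.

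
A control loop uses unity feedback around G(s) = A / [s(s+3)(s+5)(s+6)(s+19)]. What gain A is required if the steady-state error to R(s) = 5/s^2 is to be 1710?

5

G(s) has one factor of s in the denominator, so the system is type 1.
K_v = lim_{s→0} s·G(s) = A / (3·5·6·19) = (1/1710)·A.
e_ss = 5/K_v = 1710 ⇒ K_v = 1/342 ⇒ A = (1/342)/(1/1710) = 5.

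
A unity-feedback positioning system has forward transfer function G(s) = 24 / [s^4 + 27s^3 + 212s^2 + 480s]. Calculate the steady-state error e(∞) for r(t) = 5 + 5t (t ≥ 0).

Lowest-order denominator term is 480s, so the open loop has 1 pole at the origin → type 1 system. Taking each input component in turn:
  • 5: tracked with zero error.
  • 5t: e_ss = 5/K_v with K_v=0.05 → 100.
Total e_ss = 100.

100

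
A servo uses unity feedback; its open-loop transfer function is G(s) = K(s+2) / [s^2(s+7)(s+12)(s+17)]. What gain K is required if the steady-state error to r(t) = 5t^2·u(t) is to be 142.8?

The open loop has two poles at the origin → type 2 system.
K_a = lim_{s→0} s^2·G(s) = K·2 / (7·12·17) = (1/714)·K.
e_ss = 10/K_a = 142.8 ⇒ K_a = 25/357 ⇒ K = (25/357)/(1/714) = 50.

50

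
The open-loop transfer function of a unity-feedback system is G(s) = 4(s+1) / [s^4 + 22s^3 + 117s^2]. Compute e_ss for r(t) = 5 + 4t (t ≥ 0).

Factoring s^2 from the denominator leaves a polynomial with constant term 117, so the system is type 2. Taking each input component in turn:
  • 5: tracked with zero error.
  • 4t: tracked with zero error.
Total e_ss = 0.

0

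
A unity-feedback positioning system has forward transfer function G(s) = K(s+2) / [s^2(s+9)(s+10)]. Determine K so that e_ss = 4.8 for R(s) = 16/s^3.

150

System type = 2 (two poles at s=0).
K_a = lim_{s→0} s^2·G(s) = K·2 / (9·10) = (1/45)·K.
e_ss = 16/K_a = 4.8 ⇒ K_a = 10/3 ⇒ K = (10/3)/(1/45) = 150.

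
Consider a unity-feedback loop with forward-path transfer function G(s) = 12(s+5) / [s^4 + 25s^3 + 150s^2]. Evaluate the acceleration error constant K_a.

0.4

Lowest-order denominator term is 150s^2, so the open loop has 2 poles at the origin → type 2 system.
K_a = lim_{s→0} s^2·G(s) = 12·5 / 150 = 0.4.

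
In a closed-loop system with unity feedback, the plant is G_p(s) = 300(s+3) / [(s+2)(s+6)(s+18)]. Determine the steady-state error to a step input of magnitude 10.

60/31

System type = 0 (no poles at s=0).
K_p = lim_{s→0} G_p(s) = 300·3 / (2·6·18) = 25/6.
e_ss = 10/(1 + K_p) = 10/(31/6) = 60/31.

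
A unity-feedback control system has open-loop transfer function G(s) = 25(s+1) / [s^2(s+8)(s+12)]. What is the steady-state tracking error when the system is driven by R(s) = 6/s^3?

G(s) has two factors of s in the denominator, so the system is type 2.
K_a = lim_{s→0} s^2·G(s) = 25·1 / (8·12) = 25/96.
r(t) = 3t^2 gives R(s) = 6/s^3.
e_ss = 6/K_a = 6/(25/96) = 23.04.

23.04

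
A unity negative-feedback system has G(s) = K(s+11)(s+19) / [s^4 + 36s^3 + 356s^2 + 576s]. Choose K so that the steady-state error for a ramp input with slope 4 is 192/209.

The denominator has no term below 576s — 1 pole at s=0, type 1.
K_v = lim_{s→0} s·G(s) = K·11·19 / 576 = (209/576)·K.
e_ss = 4/K_v = 192/209 ⇒ K_v = 209/48 ⇒ K = (209/48)/(209/576) = 12.

12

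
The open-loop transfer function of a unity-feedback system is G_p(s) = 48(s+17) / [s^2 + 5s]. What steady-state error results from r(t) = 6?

The denominator has no term below 5s — 1 pole at s=0, type 1.
A type-1 system has K_p = ∞, so it tracks a step input with zero steady-state error.

0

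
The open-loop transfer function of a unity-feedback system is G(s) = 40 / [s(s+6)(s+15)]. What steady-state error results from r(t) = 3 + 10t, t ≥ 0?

22.5

The open loop has one pole at the origin → type 1 system. Treating each term separately:
  • 3: tracked with zero error.
  • 10t: e_ss = 10/K_v with K_v=4/9 → 22.5.
Total e_ss = 22.5.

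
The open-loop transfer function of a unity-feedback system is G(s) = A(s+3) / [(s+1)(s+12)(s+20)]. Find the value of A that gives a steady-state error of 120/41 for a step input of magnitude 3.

2

No free integrators in G(s): this is a type 0 system.
K_p = lim_{s→0} G(s) = A·3 / (1·12·20) = 0.0125·A.
e_ss = 3/(1 + K_p) = 120/41 ⇒ 1 + 0.0125·A = 1.025 ⇒ A = 2.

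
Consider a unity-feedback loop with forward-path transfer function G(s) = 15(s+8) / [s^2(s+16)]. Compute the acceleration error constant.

7.5

G(s) has two factors of s in the denominator, so the system is type 2.
K_a = lim_{s→0} s^2·G(s) = 15·8 / (16) = 7.5.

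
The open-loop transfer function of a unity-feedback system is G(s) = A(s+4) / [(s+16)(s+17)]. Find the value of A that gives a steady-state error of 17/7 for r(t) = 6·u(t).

System type = 0 (no poles at s=0).
K_p = lim_{s→0} G(s) = A·4 / (16·17) = (1/68)·A.
e_ss = 6/(1 + K_p) = 17/7 ⇒ 1 + (1/68)·A = 42/17 ⇒ A = 100.

100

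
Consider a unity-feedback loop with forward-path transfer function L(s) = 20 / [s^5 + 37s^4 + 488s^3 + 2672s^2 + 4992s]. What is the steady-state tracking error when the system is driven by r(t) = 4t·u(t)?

998.4

Lowest-order denominator term is 4992s, so the open loop has 1 pole at the origin → type 1 system.
K_v = lim_{s→0} s·L(s) = 20 / 4992 = 5/1248.
e_ss = 4/K_v = 4/(5/1248) = 998.4.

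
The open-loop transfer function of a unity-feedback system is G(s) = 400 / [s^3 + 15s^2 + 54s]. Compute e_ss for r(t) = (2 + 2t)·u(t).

Factoring s from the denominator leaves a polynomial with constant term 54, so the system is type 1. By superposition:
  • 2: tracked with zero error.
  • 2t: e_ss = 2/K_v with K_v=200/27 → 0.27.
Total e_ss = 0.27.

0.27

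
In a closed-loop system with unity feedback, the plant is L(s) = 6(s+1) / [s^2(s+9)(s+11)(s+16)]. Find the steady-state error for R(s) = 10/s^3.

2640

Two free integrators in L(s): this is a type 2 system.
K_a = lim_{s→0} s^2·L(s) = 6·1 / (9·11·16) = 1/264.
r(t) = 5t^2 gives R(s) = 10/s^3.
e_ss = 10/K_a = 10/(1/264) = 2640.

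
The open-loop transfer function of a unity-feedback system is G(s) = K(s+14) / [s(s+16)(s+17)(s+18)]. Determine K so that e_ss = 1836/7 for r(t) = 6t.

8

One free integrator in G(s): this is a type 1 system.
K_v = lim_{s→0} s·G(s) = K·14 / (16·17·18) = (7/2448)·K.
e_ss = 6/K_v = 1836/7 ⇒ K_v = 7/306 ⇒ K = (7/306)/(7/2448) = 8.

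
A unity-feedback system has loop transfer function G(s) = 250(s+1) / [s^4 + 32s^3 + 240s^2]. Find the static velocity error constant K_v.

infinity

K_v = lim_{s→0} s·G(s); with 2 poles at the origin the limit diverges, so K_v = ∞.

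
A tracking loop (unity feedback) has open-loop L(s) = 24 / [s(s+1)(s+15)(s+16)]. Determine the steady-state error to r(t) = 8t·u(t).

80

System type = 1 (one pole at s=0).
K_v = lim_{s→0} s·L(s) = 24 / (1·15·16) = 0.1.
e_ss = 8/K_v = 8/0.1 = 80.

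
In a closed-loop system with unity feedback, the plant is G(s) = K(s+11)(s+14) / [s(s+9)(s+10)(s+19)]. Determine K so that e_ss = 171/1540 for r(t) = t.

The open loop has one pole at the origin → type 1 system.
K_v = lim_{s→0} s·G(s) = K·11·14 / (9·10·19) = (77/855)·K.
e_ss = 1/K_v = 171/1540 ⇒ K_v = 1540/171 ⇒ K = (1540/171)/(77/855) = 100.

100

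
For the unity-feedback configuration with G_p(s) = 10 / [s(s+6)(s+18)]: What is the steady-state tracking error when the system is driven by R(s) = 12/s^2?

129.6

The open loop has one pole at the origin → type 1 system.
K_v = lim_{s→0} s·G_p(s) = 10 / (6·18) = 5/54.
e_ss = 12/K_v = 12/(5/54) = 129.6.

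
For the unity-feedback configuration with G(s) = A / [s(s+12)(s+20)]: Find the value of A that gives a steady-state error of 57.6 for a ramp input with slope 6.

The open loop has one pole at the origin → type 1 system.
K_v = lim_{s→0} s·G(s) = A / (12·20) = (1/240)·A.
e_ss = 6/K_v = 57.6 ⇒ K_v = 5/48 ⇒ A = (5/48)/(1/240) = 25.

25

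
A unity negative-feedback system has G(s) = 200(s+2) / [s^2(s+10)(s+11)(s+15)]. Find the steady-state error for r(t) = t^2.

8.25

The open loop has two poles at the origin → type 2 system.
K_a = lim_{s→0} s^2·G(s) = 200·2 / (10·11·15) = 8/33.
r(t) = t^2 gives R(s) = 2/s^3.
e_ss = 2/K_a = 2/(8/33) = 8.25.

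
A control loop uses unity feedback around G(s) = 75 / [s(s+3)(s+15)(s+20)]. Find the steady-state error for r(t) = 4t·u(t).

System type = 1 (one pole at s=0).
K_v = lim_{s→0} s·G(s) = 75 / (3·15·20) = 1/12.
e_ss = 4/K_v = 4/(1/12) = 48.

48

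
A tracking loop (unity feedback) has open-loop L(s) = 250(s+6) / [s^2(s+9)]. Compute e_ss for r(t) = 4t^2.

The open loop has two poles at the origin → type 2 system.
K_a = lim_{s→0} s^2·L(s) = 250·6 / (9) = 500/3.
r(t) = 4t^2 gives R(s) = 8/s^3.
e_ss = 8/K_a = 8/(500/3) = 0.048.

0.048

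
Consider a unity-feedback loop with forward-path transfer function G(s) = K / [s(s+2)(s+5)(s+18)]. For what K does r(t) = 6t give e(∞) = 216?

5

One free integrator in G(s): this is a type 1 system.
K_v = lim_{s→0} s·G(s) = K / (2·5·18) = (1/180)·K.
e_ss = 6/K_v = 216 ⇒ K_v = 1/36 ⇒ K = (1/36)/(1/180) = 5.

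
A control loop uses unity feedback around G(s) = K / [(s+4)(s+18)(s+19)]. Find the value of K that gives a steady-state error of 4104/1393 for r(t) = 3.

System type = 0 (no poles at s=0).
K_p = lim_{s→0} G(s) = K / (4·18·19) = (1/1368)·K.
e_ss = 3/(1 + K_p) = 4104/1393 ⇒ 1 + (1/1368)·K = 1393/1368 ⇒ K = 25.

25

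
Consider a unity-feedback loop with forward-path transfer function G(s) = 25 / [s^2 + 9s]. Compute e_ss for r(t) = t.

The denominator has no term below 9s — 1 pole at s=0, type 1.
K_v = lim_{s→0} s·G(s) = 25 / 9 = 25/9.
e_ss = 1/K_v = 1/(25/9) = 0.36.

0.36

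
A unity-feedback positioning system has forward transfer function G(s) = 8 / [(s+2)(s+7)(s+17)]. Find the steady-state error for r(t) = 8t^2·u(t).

No free integrators in G(s): this is a type 0 system.
For a type-0 system K_a = 0, so e_ss to a parabolic input is unbounded.

infinity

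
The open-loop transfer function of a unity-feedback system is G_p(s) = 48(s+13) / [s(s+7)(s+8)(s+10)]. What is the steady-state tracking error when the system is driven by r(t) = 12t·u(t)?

The open loop has one pole at the origin → type 1 system.
K_v = lim_{s→0} s·G_p(s) = 48·13 / (7·8·10) = 39/35.
e_ss = 12/K_v = 12/(39/35) = 140/13.

140/13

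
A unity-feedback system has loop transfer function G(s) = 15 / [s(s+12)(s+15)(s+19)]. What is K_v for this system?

The open loop has one pole at the origin → type 1 system.
K_v = lim_{s→0} s·G(s) = 15 / (12·15·19) = 1/228.

1/228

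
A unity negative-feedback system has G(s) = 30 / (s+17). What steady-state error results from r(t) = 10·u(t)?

170/47

System type = 0 (no poles at s=0).
K_p = lim_{s→0} G(s) = 30 / (17) = 30/17.
e_ss = 10/(1 + K_p) = 10/(47/17) = 170/47.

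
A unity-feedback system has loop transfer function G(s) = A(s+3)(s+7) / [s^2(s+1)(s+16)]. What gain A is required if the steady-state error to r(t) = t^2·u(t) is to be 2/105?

80

G(s) has two factors of s in the denominator, so the system is type 2.
K_a = lim_{s→0} s^2·G(s) = A·3·7 / (1·16) = 1.3125·A.
e_ss = 2/K_a = 2/105 ⇒ K_a = 105 ⇒ A = 105/1.3125 = 80.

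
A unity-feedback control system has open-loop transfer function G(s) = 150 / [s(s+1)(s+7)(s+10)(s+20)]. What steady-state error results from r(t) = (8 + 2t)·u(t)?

56/3

One free integrator in G(s): this is a type 1 system. Treating each term separately:
  • 8: tracked with zero error.
  • 2t: e_ss = 2/K_v with K_v=3/28 → 56/3.
Total e_ss = 56/3.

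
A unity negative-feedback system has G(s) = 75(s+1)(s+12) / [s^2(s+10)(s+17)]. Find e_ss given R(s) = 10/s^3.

17/9

G(s) has two factors of s in the denominator, so the system is type 2.
K_a = lim_{s→0} s^2·G(s) = 75·1·12 / (10·17) = 90/17.
r(t) = 5t^2 gives R(s) = 10/s^3.
e_ss = 10/K_a = 10/(90/17) = 17/9.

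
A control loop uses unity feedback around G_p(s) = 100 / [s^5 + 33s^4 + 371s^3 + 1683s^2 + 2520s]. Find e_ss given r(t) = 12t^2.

Factoring s from the denominator leaves a polynomial with constant term 2520, so the system is type 1.
K_a = lim_{s→0} s^2·G_p(s) = 0; the steady-state error to this parabolic input grows without bound.

infinity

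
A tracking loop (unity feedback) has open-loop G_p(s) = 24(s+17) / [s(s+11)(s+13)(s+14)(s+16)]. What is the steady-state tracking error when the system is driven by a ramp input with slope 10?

The open loop has one pole at the origin → type 1 system.
K_v = lim_{s→0} s·G_p(s) = 24·17 / (11·13·14·16) = 51/4004.
e_ss = 10/K_v = 10/(51/4004) = 40040/51.

40040/51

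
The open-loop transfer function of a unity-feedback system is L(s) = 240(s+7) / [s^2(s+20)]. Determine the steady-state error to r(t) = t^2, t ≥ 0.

System type = 2 (two poles at s=0).
K_a = lim_{s→0} s^2·L(s) = 240·7 / (20) = 84.
r(t) = t^2 gives R(s) = 2/s^3.
e_ss = 2/K_a = 2/84 = 1/42.

1/42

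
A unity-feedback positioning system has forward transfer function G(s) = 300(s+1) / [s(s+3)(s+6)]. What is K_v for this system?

50/3

System type = 1 (one pole at s=0).
K_v = lim_{s→0} s·G(s) = 300·1 / (3·6) = 50/3.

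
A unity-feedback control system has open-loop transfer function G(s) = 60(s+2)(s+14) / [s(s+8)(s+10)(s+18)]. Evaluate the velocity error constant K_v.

One free integrator in G(s): this is a type 1 system.
K_v = lim_{s→0} s·G(s) = 60·2·14 / (8·10·18) = 7/6.

7/6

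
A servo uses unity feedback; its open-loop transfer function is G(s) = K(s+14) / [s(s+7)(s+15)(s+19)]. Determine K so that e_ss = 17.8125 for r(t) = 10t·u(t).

80

One free integrator in G(s): this is a type 1 system.
K_v = lim_{s→0} s·G(s) = K·14 / (7·15·19) = (2/285)·K.
e_ss = 10/K_v = 17.8125 ⇒ K_v = 32/57 ⇒ K = (32/57)/(2/285) = 80.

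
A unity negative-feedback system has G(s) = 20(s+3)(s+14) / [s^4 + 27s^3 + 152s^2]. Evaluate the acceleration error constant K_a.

105/19

Lowest-order denominator term is 152s^2, so the open loop has 2 poles at the origin → type 2 system.
K_a = lim_{s→0} s^2·G(s) = 20·3·14 / 152 = 105/19.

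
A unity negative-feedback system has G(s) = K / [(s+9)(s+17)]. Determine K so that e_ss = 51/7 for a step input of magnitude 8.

15

The open loop has no poles at the origin → type 0 system.
K_p = lim_{s→0} G(s) = K / (9·17) = (1/153)·K.
e_ss = 8/(1 + K_p) = 51/7 ⇒ 1 + (1/153)·K = 56/51 ⇒ K = 15.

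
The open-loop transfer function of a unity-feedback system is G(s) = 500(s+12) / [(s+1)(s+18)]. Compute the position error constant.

No free integrators in G(s): this is a type 0 system.
K_p = lim_{s→0} G(s) = 500·12 / (1·18) = 1000/3.

1000/3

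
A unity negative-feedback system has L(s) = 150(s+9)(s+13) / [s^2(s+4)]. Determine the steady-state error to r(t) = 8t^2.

32/8775

System type = 2 (two poles at s=0).
K_a = lim_{s→0} s^2·L(s) = 150·9·13 / (4) = 4387.5.
r(t) = 8t^2 gives R(s) = 16/s^3.
e_ss = 16/K_a = 16/4387.5 = 32/8775.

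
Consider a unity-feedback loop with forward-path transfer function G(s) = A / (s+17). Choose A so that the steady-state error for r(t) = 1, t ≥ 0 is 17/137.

120

No free integrators in G(s): this is a type 0 system.
K_p = lim_{s→0} G(s) = A / (17) = (1/17)·A.
e_ss = 1/(1 + K_p) = 17/137 ⇒ 1 + (1/17)·A = 137/17 ⇒ A = 120.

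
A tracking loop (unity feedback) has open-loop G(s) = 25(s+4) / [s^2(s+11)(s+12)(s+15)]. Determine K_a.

System type = 2 (two poles at s=0).
K_a = lim_{s→0} s^2·G(s) = 25·4 / (11·12·15) = 5/99.

5/99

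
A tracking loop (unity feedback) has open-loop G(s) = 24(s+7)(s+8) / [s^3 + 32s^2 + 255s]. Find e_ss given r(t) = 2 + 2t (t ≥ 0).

Factoring s from the denominator leaves a polynomial with constant term 255, so the system is type 1. Taking each input component in turn:
  • 2: tracked with zero error.
  • 2t: e_ss = 2/K_v with K_v=448/85 → 85/224.
Total e_ss = 85/224.

85/224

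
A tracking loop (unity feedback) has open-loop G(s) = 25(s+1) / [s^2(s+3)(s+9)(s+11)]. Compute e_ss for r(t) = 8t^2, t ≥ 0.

G(s) has two factors of s in the denominator, so the system is type 2.
K_a = lim_{s→0} s^2·G(s) = 25·1 / (3·9·11) = 25/297.
r(t) = 8t^2 gives R(s) = 16/s^3.
e_ss = 16/K_a = 16/(25/297) = 190.08.

190.08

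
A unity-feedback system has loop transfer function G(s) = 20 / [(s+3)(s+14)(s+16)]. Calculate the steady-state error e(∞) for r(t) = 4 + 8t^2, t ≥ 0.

infinity

No free integrators in G(s): this is a type 0 system. Taking each input component in turn:
  • 4: e_ss = 4/(1+K_p) with K_p=5/168 → 672/173.
  • 8t^2: a type-0 system cannot track it, e_ss → ∞.
The unbounded component dominates.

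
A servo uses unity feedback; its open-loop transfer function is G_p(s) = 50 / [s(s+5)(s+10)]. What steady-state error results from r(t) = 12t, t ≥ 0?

12

System type = 1 (one pole at s=0).
K_v = lim_{s→0} s·G_p(s) = 50 / (5·10) = 1.
e_ss = 12/K_v = 12/1 = 12.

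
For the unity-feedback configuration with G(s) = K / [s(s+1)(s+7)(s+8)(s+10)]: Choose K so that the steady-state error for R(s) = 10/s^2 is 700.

System type = 1 (one pole at s=0).
K_v = lim_{s→0} s·G(s) = K / (1·7·8·10) = (1/560)·K.
e_ss = 10/K_v = 700 ⇒ K_v = 1/70 ⇒ K = (1/70)/(1/560) = 8.

8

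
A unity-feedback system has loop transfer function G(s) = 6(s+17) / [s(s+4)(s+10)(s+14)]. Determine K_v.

51/280

One free integrator in G(s): this is a type 1 system.
K_v = lim_{s→0} s·G(s) = 6·17 / (4·10·14) = 51/280.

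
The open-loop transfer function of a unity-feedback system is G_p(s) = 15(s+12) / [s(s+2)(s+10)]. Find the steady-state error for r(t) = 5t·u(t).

System type = 1 (one pole at s=0).
K_v = lim_{s→0} s·G_p(s) = 15·12 / (2·10) = 9.
e_ss = 5/K_v = 5/9.

5/9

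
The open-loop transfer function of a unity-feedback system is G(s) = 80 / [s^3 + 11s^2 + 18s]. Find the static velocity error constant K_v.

40/9

Factoring s from the denominator leaves a polynomial with constant term 18, so the system is type 1.
K_v = lim_{s→0} s·G(s) = 80 / 18 = 40/9.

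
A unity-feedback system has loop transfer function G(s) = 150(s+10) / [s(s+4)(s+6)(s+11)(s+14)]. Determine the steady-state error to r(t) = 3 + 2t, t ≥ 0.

4.928

The open loop has one pole at the origin → type 1 system. Taking each input component in turn:
  • 3: tracked with zero error.
  • 2t: e_ss = 2/K_v with K_v=125/308 → 4.928.
Total e_ss = 4.928.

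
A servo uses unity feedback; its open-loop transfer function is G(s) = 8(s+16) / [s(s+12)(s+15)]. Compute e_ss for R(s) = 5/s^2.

G(s) has one factor of s in the denominator, so the system is type 1.
K_v = lim_{s→0} s·G(s) = 8·16 / (12·15) = 32/45.
e_ss = 5/K_v = 5/(32/45) = 225/32.

225/32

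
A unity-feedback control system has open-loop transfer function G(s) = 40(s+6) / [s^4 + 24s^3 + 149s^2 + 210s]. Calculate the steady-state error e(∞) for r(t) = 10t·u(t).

8.75

The denominator has no term below 210s — 1 pole at s=0, type 1.
K_v = lim_{s→0} s·G(s) = 40·6 / 210 = 8/7.
e_ss = 10/K_v = 10/(8/7) = 8.75.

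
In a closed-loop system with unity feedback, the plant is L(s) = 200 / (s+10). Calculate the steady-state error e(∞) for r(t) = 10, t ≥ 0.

The open loop has no poles at the origin → type 0 system.
K_p = lim_{s→0} L(s) = 200 / (10) = 20.
e_ss = 10/(1 + K_p) = 10/21.

10/21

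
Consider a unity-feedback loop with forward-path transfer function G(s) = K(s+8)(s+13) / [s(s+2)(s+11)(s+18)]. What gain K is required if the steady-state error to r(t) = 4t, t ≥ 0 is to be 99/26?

4

System type = 1 (one pole at s=0).
K_v = lim_{s→0} s·G(s) = K·8·13 / (2·11·18) = (26/99)·K.
e_ss = 4/K_v = 99/26 ⇒ K_v = 104/99 ⇒ K = (104/99)/(26/99) = 4.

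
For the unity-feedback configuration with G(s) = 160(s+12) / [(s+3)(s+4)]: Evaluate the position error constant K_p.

160

No free integrators in G(s): this is a type 0 system.
K_p = lim_{s→0} G(s) = 160·12 / (3·4) = 160.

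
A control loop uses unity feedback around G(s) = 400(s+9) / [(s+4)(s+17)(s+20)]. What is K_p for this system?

45/17

G(s) has no factors of s in the denominator, so the system is type 0.
K_p = lim_{s→0} G(s) = 400·9 / (4·17·20) = 45/17.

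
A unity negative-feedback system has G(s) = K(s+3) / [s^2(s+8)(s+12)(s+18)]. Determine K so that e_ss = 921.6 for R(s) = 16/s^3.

The open loop has two poles at the origin → type 2 system.
K_a = lim_{s→0} s^2·G(s) = K·3 / (8·12·18) = (1/576)·K.
e_ss = 16/K_a = 921.6 ⇒ K_a = 5/288 ⇒ K = (5/288)/(1/576) = 10.

10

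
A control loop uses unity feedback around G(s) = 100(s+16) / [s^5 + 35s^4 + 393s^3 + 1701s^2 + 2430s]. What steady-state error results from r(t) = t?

243/160

The denominator has no term below 2430s — 1 pole at s=0, type 1.
K_v = lim_{s→0} s·G(s) = 100·16 / 2430 = 160/243.
e_ss = 1/K_v = 1/(160/243) = 243/160.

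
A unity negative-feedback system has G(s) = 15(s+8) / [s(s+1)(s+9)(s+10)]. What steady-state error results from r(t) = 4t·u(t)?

One free integrator in G(s): this is a type 1 system.
K_v = lim_{s→0} s·G(s) = 15·8 / (1·9·10) = 4/3.
e_ss = 4/K_v = 4/(4/3) = 3.

3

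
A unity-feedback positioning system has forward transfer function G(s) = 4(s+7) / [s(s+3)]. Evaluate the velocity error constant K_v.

28/3

G(s) has one factor of s in the denominator, so the system is type 1.
K_v = lim_{s→0} s·G(s) = 4·7 / (3) = 28/3.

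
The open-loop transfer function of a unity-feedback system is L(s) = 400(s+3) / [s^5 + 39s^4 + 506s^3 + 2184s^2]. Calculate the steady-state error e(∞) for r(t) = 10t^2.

36.4

Lowest-order denominator term is 2184s^2, so the open loop has 2 poles at the origin → type 2 system.
K_a = lim_{s→0} s^2·L(s) = 400·3 / 2184 = 50/91.
r(t) = 10t^2 gives R(s) = 20/s^3.
e_ss = 20/K_a = 20/(50/91) = 36.4.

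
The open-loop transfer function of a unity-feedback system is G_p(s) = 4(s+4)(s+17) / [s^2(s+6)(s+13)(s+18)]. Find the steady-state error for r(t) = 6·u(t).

System type = 2 (two poles at s=0).
A type-2 system has K_p = ∞, so it tracks a step input with zero steady-state error.

0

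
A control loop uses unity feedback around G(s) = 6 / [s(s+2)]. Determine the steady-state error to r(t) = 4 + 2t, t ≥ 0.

One free integrator in G(s): this is a type 1 system. Treating each term separately:
  • 4: tracked with zero error.
  • 2t: e_ss = 2/K_v with K_v=3 → 2/3.
Total e_ss = 2/3.

2/3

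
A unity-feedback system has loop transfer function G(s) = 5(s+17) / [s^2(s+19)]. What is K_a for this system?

85/19

System type = 2 (two poles at s=0).
K_a = lim_{s→0} s^2·G(s) = 5·17 / (19) = 85/19.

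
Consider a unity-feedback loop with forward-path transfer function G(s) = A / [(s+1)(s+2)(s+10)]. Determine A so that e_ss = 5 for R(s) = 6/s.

System type = 0 (no poles at s=0).
K_p = lim_{s→0} G(s) = A / (1·2·10) = 0.05·A.
e_ss = 6/(1 + K_p) = 5 ⇒ 1 + 0.05·A = 1.2 ⇒ A = 4.

4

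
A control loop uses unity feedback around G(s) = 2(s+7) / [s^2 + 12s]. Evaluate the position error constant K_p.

infinity

K_p = lim_{s→0} G(s); with 1 pole at the origin the limit diverges, so K_p = ∞.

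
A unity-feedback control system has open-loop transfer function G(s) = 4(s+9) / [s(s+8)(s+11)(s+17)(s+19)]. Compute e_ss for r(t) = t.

G(s) has one factor of s in the denominator, so the system is type 1.
K_v = lim_{s→0} s·G(s) = 4·9 / (8·11·17·19) = 9/7106.
e_ss = 1/K_v = 1/(9/7106) = 7106/9.

7106/9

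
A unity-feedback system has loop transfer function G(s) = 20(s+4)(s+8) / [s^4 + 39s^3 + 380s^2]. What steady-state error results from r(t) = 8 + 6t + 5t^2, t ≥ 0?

The denominator has no term below 380s^2 — 2 poles at s=0, type 2. Treating each term separately:
  • 8: tracked with zero error.
  • 6t: tracked with zero error.
  • 5t^2: e_ss = 10/K_a with K_a=32/19 → 5.9375.
Total e_ss = 5.9375.

5.9375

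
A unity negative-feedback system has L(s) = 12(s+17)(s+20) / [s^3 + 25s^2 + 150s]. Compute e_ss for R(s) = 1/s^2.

The denominator has no term below 150s — 1 pole at s=0, type 1.
K_v = lim_{s→0} s·L(s) = 12·17·20 / 150 = 27.2.
e_ss = 1/K_v = 1/27.2 = 5/136.

5/136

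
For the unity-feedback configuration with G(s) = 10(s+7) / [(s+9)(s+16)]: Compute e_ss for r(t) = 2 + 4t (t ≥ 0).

G(s) has no factors of s in the denominator, so the system is type 0. Taking each input component in turn:
  • 2: e_ss = 2/(1+K_p) with K_p=35/72 → 144/107.
  • 4t: a type-0 system cannot track it, e_ss → ∞.
The unbounded component dominates.

infinity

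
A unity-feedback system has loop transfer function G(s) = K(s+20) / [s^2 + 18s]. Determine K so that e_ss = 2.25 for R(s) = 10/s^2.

4

The denominator has no term below 18s — 1 pole at s=0, type 1.
K_v = lim_{s→0} s·G(s) = K·20 / 18 = (10/9)·K.
e_ss = 10/K_v = 2.25 ⇒ K_v = 40/9 ⇒ K = (40/9)/(10/9) = 4.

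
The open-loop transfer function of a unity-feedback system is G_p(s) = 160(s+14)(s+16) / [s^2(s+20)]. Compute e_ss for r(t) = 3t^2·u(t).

G_p(s) has two factors of s in the denominator, so the system is type 2.
K_a = lim_{s→0} s^2·G_p(s) = 160·14·16 / (20) = 1792.
r(t) = 3t^2 gives R(s) = 6/s^3.
e_ss = 6/K_a = 6/1792 = 3/896.

3/896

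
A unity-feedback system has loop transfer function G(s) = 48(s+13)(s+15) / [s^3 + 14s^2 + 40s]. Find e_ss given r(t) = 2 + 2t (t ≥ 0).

The denominator has no term below 40s — 1 pole at s=0, type 1. Treating each term separately:
  • 2: tracked with zero error.
  • 2t: e_ss = 2/K_v with K_v=234 → 1/117.
Total e_ss = 1/117.

1/117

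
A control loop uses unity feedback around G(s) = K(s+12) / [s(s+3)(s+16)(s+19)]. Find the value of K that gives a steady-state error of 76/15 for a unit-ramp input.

15

G(s) has one factor of s in the denominator, so the system is type 1.
K_v = lim_{s→0} s·G(s) = K·12 / (3·16·19) = (1/76)·K.
e_ss = 1/K_v = 76/15 ⇒ K_v = 15/76 ⇒ K = (15/76)/(1/76) = 15.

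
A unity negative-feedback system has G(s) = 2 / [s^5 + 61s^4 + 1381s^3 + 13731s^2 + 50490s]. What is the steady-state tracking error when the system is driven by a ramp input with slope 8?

201960

The denominator has no term below 50490s — 1 pole at s=0, type 1.
K_v = lim_{s→0} s·G(s) = 2 / 50490 = 1/25245.
e_ss = 8/K_v = 8/(1/25245) = 201960.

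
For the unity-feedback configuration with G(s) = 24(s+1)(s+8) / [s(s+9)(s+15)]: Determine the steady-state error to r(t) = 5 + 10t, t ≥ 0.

225/32

G(s) has one factor of s in the denominator, so the system is type 1. By superposition:
  • 5: tracked with zero error.
  • 10t: e_ss = 10/K_v with K_v=64/45 → 225/32.
Total e_ss = 225/32.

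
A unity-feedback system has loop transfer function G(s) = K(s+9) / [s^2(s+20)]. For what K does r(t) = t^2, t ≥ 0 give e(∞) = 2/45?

The open loop has two poles at the origin → type 2 system.
K_a = lim_{s→0} s^2·G(s) = K·9 / (20) = 0.45·K.
e_ss = 2/K_a = 2/45 ⇒ K_a = 45 ⇒ K = 45/0.45 = 100.

100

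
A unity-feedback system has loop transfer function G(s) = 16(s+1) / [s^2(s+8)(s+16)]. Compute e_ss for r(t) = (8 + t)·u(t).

Two free integrators in G(s): this is a type 2 system. Treating each term separately:
  • 8: tracked with zero error.
  • t: tracked with zero error.
Total e_ss = 0.

0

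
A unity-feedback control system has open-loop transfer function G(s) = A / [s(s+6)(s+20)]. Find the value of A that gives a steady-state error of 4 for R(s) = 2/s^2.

The open loop has one pole at the origin → type 1 system.
K_v = lim_{s→0} s·G(s) = A / (6·20) = (1/120)·A.
e_ss = 2/K_v = 4 ⇒ K_v = 0.5 ⇒ A = 0.5/(1/120) = 60.

60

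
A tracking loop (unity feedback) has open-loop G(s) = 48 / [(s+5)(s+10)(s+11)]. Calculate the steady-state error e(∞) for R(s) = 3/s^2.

infinity

The open loop has no poles at the origin → type 0 system.
For a type-0 system K_v = 0, so e_ss to a ramp input is unbounded.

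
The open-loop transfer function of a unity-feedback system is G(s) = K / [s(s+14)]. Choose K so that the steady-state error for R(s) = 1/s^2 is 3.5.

4

System type = 1 (one pole at s=0).
K_v = lim_{s→0} s·G(s) = K / (14) = (1/14)·K.
e_ss = 1/K_v = 3.5 ⇒ K_v = 2/7 ⇒ K = (2/7)/(1/14) = 4.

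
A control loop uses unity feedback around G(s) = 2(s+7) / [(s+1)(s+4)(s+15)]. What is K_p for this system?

7/30

System type = 0 (no poles at s=0).
K_p = lim_{s→0} G(s) = 2·7 / (1·4·15) = 7/30.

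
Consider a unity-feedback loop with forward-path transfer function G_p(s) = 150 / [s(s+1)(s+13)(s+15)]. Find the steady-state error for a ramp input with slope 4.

G_p(s) has one factor of s in the denominator, so the system is type 1.
K_v = lim_{s→0} s·G_p(s) = 150 / (1·13·15) = 10/13.
e_ss = 4/K_v = 4/(10/13) = 5.2.

5.2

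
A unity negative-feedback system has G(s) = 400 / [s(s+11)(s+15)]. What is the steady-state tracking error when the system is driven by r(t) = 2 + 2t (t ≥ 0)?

One free integrator in G(s): this is a type 1 system. Taking each input component in turn:
  • 2: tracked with zero error.
  • 2t: e_ss = 2/K_v with K_v=80/33 → 0.825.
Total e_ss = 0.825.

0.825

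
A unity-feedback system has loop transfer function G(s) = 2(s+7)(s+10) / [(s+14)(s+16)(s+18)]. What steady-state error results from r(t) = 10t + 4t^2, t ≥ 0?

The open loop has no poles at the origin → type 0 system. Taking each input component in turn:
  • 10t: a type-0 system cannot track it, e_ss → ∞.
  • 4t^2: a type-0 system cannot track it, e_ss → ∞.
The unbounded component dominates.

infinity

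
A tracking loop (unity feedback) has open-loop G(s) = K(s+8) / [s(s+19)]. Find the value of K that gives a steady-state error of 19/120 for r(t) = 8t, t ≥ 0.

120

System type = 1 (one pole at s=0).
K_v = lim_{s→0} s·G(s) = K·8 / (19) = (8/19)·K.
e_ss = 8/K_v = 19/120 ⇒ K_v = 960/19 ⇒ K = (960/19)/(8/19) = 120.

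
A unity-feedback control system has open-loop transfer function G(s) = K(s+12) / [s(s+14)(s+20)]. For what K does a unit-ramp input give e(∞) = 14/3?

5

System type = 1 (one pole at s=0).
K_v = lim_{s→0} s·G(s) = K·12 / (14·20) = (3/70)·K.
e_ss = 1/K_v = 14/3 ⇒ K_v = 3/14 ⇒ K = (3/14)/(3/70) = 5.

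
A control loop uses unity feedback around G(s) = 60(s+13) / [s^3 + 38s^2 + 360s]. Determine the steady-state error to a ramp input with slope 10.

Factoring s from the denominator leaves a polynomial with constant term 360, so the system is type 1.
K_v = lim_{s→0} s·G(s) = 60·13 / 360 = 13/6.
e_ss = 10/K_v = 10/(13/6) = 60/13.

60/13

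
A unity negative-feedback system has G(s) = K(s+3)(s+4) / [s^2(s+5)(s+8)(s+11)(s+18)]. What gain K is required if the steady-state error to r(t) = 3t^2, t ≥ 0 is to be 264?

The open loop has two poles at the origin → type 2 system.
K_a = lim_{s→0} s^2·G(s) = K·3·4 / (5·8·11·18) = (1/660)·K.
e_ss = 6/K_a = 264 ⇒ K_a = 1/44 ⇒ K = (1/44)/(1/660) = 15.

15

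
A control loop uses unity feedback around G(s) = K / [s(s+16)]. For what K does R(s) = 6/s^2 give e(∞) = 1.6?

System type = 1 (one pole at s=0).
K_v = lim_{s→0} s·G(s) = K / (16) = 0.0625·K.
e_ss = 6/K_v = 1.6 ⇒ K_v = 3.75 ⇒ K = 3.75/0.0625 = 60.

60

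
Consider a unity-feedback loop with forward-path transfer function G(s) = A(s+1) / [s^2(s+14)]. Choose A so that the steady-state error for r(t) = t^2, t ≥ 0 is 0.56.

50

G(s) has two factors of s in the denominator, so the system is type 2.
K_a = lim_{s→0} s^2·G(s) = A·1 / (14) = (1/14)·A.
e_ss = 2/K_a = 0.56 ⇒ K_a = 25/7 ⇒ A = (25/7)/(1/14) = 50.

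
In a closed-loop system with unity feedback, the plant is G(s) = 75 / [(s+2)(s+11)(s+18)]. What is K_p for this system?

System type = 0 (no poles at s=0).
K_p = lim_{s→0} G(s) = 75 / (2·11·18) = 25/132.

25/132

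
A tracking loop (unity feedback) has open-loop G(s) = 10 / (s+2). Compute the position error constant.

System type = 0 (no poles at s=0).
K_p = lim_{s→0} G(s) = 10 / (2) = 5.

5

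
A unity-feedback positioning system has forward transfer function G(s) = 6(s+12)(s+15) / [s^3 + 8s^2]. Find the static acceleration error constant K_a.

The denominator has no term below 8s^2 — 2 poles at s=0, type 2.
K_a = lim_{s→0} s^2·G(s) = 6·12·15 / 8 = 135.

135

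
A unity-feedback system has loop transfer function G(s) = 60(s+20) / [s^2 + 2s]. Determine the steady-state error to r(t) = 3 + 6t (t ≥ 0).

Lowest-order denominator term is 2s, so the open loop has 1 pole at the origin → type 1 system. By superposition:
  • 3: tracked with zero error.
  • 6t: e_ss = 6/K_v with K_v=600 → 0.01.
Total e_ss = 0.01.

0.01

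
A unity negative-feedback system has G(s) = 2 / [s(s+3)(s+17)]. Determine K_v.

2/51

The open loop has one pole at the origin → type 1 system.
K_v = lim_{s→0} s·G(s) = 2 / (3·17) = 2/51.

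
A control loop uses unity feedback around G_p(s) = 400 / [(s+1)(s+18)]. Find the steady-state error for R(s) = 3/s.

System type = 0 (no poles at s=0).
K_p = lim_{s→0} G_p(s) = 400 / (1·18) = 200/9.
e_ss = 3/(1 + K_p) = 3/(209/9) = 27/209.

27/209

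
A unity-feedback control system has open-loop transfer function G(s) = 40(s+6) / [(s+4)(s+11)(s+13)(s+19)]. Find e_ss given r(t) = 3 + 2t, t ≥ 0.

G(s) has no factors of s in the denominator, so the system is type 0. Taking each input component in turn:
  • 3: e_ss = 3/(1+K_p) with K_p=60/2717 → 8151/2777.
  • 2t: a type-0 system cannot track it, e_ss → ∞.
The unbounded component dominates.

infinity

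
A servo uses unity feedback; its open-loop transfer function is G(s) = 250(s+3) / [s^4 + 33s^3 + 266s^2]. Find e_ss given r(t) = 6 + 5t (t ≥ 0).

0

Factoring s^2 from the denominator leaves a polynomial with constant term 266, so the system is type 2. By superposition:
  • 6: tracked with zero error.
  • 5t: tracked with zero error.
Total e_ss = 0.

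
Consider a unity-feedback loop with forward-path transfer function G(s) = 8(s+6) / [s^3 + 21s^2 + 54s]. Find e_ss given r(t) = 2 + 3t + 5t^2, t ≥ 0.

infinity

Factoring s from the denominator leaves a polynomial with constant term 54, so the system is type 1. By superposition:
  • 2: tracked with zero error.
  • 3t: e_ss = 3/K_v with K_v=8/9 → 3.375.
  • 5t^2: a type-1 system cannot track it, e_ss → ∞.
The unbounded component dominates.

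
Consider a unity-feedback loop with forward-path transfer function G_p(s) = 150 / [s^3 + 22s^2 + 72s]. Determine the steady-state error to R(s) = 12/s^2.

5.76

Factoring s from the denominator leaves a polynomial with constant term 72, so the system is type 1.
K_v = lim_{s→0} s·G_p(s) = 150 / 72 = 25/12.
e_ss = 12/K_v = 12/(25/12) = 5.76.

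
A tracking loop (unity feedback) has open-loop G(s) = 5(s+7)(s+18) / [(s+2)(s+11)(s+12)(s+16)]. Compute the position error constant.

105/704

No free integrators in G(s): this is a type 0 system.
K_p = lim_{s→0} G(s) = 5·7·18 / (2·11·12·16) = 105/704.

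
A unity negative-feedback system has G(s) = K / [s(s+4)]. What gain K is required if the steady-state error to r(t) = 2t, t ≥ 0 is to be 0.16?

50

One free integrator in G(s): this is a type 1 system.
K_v = lim_{s→0} s·G(s) = K / (4) = 0.25·K.
e_ss = 2/K_v = 0.16 ⇒ K_v = 12.5 ⇒ K = 12.5/0.25 = 50.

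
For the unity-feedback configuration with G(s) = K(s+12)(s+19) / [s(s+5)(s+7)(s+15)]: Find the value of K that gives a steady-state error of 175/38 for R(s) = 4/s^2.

2

The open loop has one pole at the origin → type 1 system.
K_v = lim_{s→0} s·G(s) = K·12·19 / (5·7·15) = (76/175)·K.
e_ss = 4/K_v = 175/38 ⇒ K_v = 152/175 ⇒ K = (152/175)/(76/175) = 2.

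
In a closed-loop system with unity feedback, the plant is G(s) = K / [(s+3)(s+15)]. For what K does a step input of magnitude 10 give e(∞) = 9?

5

System type = 0 (no poles at s=0).
K_p = lim_{s→0} G(s) = K / (3·15) = (1/45)·K.
e_ss = 10/(1 + K_p) = 9 ⇒ 1 + (1/45)·K = 10/9 ⇒ K = 5.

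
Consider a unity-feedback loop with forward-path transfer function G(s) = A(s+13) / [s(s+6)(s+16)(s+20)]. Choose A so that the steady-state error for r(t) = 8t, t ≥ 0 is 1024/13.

The open loop has one pole at the origin → type 1 system.
K_v = lim_{s→0} s·G(s) = A·13 / (6·16·20) = (13/1920)·A.
e_ss = 8/K_v = 1024/13 ⇒ K_v = 13/128 ⇒ A = (13/128)/(13/1920) = 15.

15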